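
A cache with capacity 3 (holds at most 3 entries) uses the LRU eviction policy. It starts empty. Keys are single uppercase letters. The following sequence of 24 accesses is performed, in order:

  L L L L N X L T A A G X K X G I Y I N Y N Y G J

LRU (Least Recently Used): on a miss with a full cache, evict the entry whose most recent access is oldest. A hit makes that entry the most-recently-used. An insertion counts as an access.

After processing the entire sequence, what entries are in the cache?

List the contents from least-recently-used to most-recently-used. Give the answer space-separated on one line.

Answer: Y G J

Derivation:
LRU simulation (capacity=3):
  1. access L: MISS. Cache (LRU->MRU): [L]
  2. access L: HIT. Cache (LRU->MRU): [L]
  3. access L: HIT. Cache (LRU->MRU): [L]
  4. access L: HIT. Cache (LRU->MRU): [L]
  5. access N: MISS. Cache (LRU->MRU): [L N]
  6. access X: MISS. Cache (LRU->MRU): [L N X]
  7. access L: HIT. Cache (LRU->MRU): [N X L]
  8. access T: MISS, evict N. Cache (LRU->MRU): [X L T]
  9. access A: MISS, evict X. Cache (LRU->MRU): [L T A]
  10. access A: HIT. Cache (LRU->MRU): [L T A]
  11. access G: MISS, evict L. Cache (LRU->MRU): [T A G]
  12. access X: MISS, evict T. Cache (LRU->MRU): [A G X]
  13. access K: MISS, evict A. Cache (LRU->MRU): [G X K]
  14. access X: HIT. Cache (LRU->MRU): [G K X]
  15. access G: HIT. Cache (LRU->MRU): [K X G]
  16. access I: MISS, evict K. Cache (LRU->MRU): [X G I]
  17. access Y: MISS, evict X. Cache (LRU->MRU): [G I Y]
  18. access I: HIT. Cache (LRU->MRU): [G Y I]
  19. access N: MISS, evict G. Cache (LRU->MRU): [Y I N]
  20. access Y: HIT. Cache (LRU->MRU): [I N Y]
  21. access N: HIT. Cache (LRU->MRU): [I Y N]
  22. access Y: HIT. Cache (LRU->MRU): [I N Y]
  23. access G: MISS, evict I. Cache (LRU->MRU): [N Y G]
  24. access J: MISS, evict N. Cache (LRU->MRU): [Y G J]
Total: 11 hits, 13 misses, 10 evictions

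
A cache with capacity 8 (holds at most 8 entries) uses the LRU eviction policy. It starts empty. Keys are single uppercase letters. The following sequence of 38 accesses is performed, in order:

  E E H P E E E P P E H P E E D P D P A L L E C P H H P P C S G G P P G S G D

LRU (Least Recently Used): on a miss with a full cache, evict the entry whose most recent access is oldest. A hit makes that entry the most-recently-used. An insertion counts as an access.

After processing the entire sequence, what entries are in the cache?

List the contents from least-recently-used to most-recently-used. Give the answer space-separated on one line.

LRU simulation (capacity=8):
  1. access E: MISS. Cache (LRU->MRU): [E]
  2. access E: HIT. Cache (LRU->MRU): [E]
  3. access H: MISS. Cache (LRU->MRU): [E H]
  4. access P: MISS. Cache (LRU->MRU): [E H P]
  5. access E: HIT. Cache (LRU->MRU): [H P E]
  6. access E: HIT. Cache (LRU->MRU): [H P E]
  7. access E: HIT. Cache (LRU->MRU): [H P E]
  8. access P: HIT. Cache (LRU->MRU): [H E P]
  9. access P: HIT. Cache (LRU->MRU): [H E P]
  10. access E: HIT. Cache (LRU->MRU): [H P E]
  11. access H: HIT. Cache (LRU->MRU): [P E H]
  12. access P: HIT. Cache (LRU->MRU): [E H P]
  13. access E: HIT. Cache (LRU->MRU): [H P E]
  14. access E: HIT. Cache (LRU->MRU): [H P E]
  15. access D: MISS. Cache (LRU->MRU): [H P E D]
  16. access P: HIT. Cache (LRU->MRU): [H E D P]
  17. access D: HIT. Cache (LRU->MRU): [H E P D]
  18. access P: HIT. Cache (LRU->MRU): [H E D P]
  19. access A: MISS. Cache (LRU->MRU): [H E D P A]
  20. access L: MISS. Cache (LRU->MRU): [H E D P A L]
  21. access L: HIT. Cache (LRU->MRU): [H E D P A L]
  22. access E: HIT. Cache (LRU->MRU): [H D P A L E]
  23. access C: MISS. Cache (LRU->MRU): [H D P A L E C]
  24. access P: HIT. Cache (LRU->MRU): [H D A L E C P]
  25. access H: HIT. Cache (LRU->MRU): [D A L E C P H]
  26. access H: HIT. Cache (LRU->MRU): [D A L E C P H]
  27. access P: HIT. Cache (LRU->MRU): [D A L E C H P]
  28. access P: HIT. Cache (LRU->MRU): [D A L E C H P]
  29. access C: HIT. Cache (LRU->MRU): [D A L E H P C]
  30. access S: MISS. Cache (LRU->MRU): [D A L E H P C S]
  31. access G: MISS, evict D. Cache (LRU->MRU): [A L E H P C S G]
  32. access G: HIT. Cache (LRU->MRU): [A L E H P C S G]
  33. access P: HIT. Cache (LRU->MRU): [A L E H C S G P]
  34. access P: HIT. Cache (LRU->MRU): [A L E H C S G P]
  35. access G: HIT. Cache (LRU->MRU): [A L E H C S P G]
  36. access S: HIT. Cache (LRU->MRU): [A L E H C P G S]
  37. access G: HIT. Cache (LRU->MRU): [A L E H C P S G]
  38. access D: MISS, evict A. Cache (LRU->MRU): [L E H C P S G D]
Total: 28 hits, 10 misses, 2 evictions

Answer: L E H C P S G D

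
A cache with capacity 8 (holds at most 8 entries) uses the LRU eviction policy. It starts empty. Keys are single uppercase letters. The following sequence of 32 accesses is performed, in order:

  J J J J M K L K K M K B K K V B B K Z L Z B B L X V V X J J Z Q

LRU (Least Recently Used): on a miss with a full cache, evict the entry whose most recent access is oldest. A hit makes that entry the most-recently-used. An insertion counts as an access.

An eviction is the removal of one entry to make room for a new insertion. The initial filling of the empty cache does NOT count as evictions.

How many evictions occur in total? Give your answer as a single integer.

LRU simulation (capacity=8):
  1. access J: MISS. Cache (LRU->MRU): [J]
  2. access J: HIT. Cache (LRU->MRU): [J]
  3. access J: HIT. Cache (LRU->MRU): [J]
  4. access J: HIT. Cache (LRU->MRU): [J]
  5. access M: MISS. Cache (LRU->MRU): [J M]
  6. access K: MISS. Cache (LRU->MRU): [J M K]
  7. access L: MISS. Cache (LRU->MRU): [J M K L]
  8. access K: HIT. Cache (LRU->MRU): [J M L K]
  9. access K: HIT. Cache (LRU->MRU): [J M L K]
  10. access M: HIT. Cache (LRU->MRU): [J L K M]
  11. access K: HIT. Cache (LRU->MRU): [J L M K]
  12. access B: MISS. Cache (LRU->MRU): [J L M K B]
  13. access K: HIT. Cache (LRU->MRU): [J L M B K]
  14. access K: HIT. Cache (LRU->MRU): [J L M B K]
  15. access V: MISS. Cache (LRU->MRU): [J L M B K V]
  16. access B: HIT. Cache (LRU->MRU): [J L M K V B]
  17. access B: HIT. Cache (LRU->MRU): [J L M K V B]
  18. access K: HIT. Cache (LRU->MRU): [J L M V B K]
  19. access Z: MISS. Cache (LRU->MRU): [J L M V B K Z]
  20. access L: HIT. Cache (LRU->MRU): [J M V B K Z L]
  21. access Z: HIT. Cache (LRU->MRU): [J M V B K L Z]
  22. access B: HIT. Cache (LRU->MRU): [J M V K L Z B]
  23. access B: HIT. Cache (LRU->MRU): [J M V K L Z B]
  24. access L: HIT. Cache (LRU->MRU): [J M V K Z B L]
  25. access X: MISS. Cache (LRU->MRU): [J M V K Z B L X]
  26. access V: HIT. Cache (LRU->MRU): [J M K Z B L X V]
  27. access V: HIT. Cache (LRU->MRU): [J M K Z B L X V]
  28. access X: HIT. Cache (LRU->MRU): [J M K Z B L V X]
  29. access J: HIT. Cache (LRU->MRU): [M K Z B L V X J]
  30. access J: HIT. Cache (LRU->MRU): [M K Z B L V X J]
  31. access Z: HIT. Cache (LRU->MRU): [M K B L V X J Z]
  32. access Q: MISS, evict M. Cache (LRU->MRU): [K B L V X J Z Q]
Total: 23 hits, 9 misses, 1 evictions

Answer: 1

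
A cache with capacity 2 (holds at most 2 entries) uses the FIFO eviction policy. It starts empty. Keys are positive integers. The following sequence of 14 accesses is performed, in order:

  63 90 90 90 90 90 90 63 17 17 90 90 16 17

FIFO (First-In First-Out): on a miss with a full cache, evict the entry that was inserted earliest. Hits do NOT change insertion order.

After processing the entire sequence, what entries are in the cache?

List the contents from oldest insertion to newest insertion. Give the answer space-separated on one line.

Answer: 17 16

Derivation:
FIFO simulation (capacity=2):
  1. access 63: MISS. Cache (old->new): [63]
  2. access 90: MISS. Cache (old->new): [63 90]
  3. access 90: HIT. Cache (old->new): [63 90]
  4. access 90: HIT. Cache (old->new): [63 90]
  5. access 90: HIT. Cache (old->new): [63 90]
  6. access 90: HIT. Cache (old->new): [63 90]
  7. access 90: HIT. Cache (old->new): [63 90]
  8. access 63: HIT. Cache (old->new): [63 90]
  9. access 17: MISS, evict 63. Cache (old->new): [90 17]
  10. access 17: HIT. Cache (old->new): [90 17]
  11. access 90: HIT. Cache (old->new): [90 17]
  12. access 90: HIT. Cache (old->new): [90 17]
  13. access 16: MISS, evict 90. Cache (old->new): [17 16]
  14. access 17: HIT. Cache (old->new): [17 16]
Total: 10 hits, 4 misses, 2 evictions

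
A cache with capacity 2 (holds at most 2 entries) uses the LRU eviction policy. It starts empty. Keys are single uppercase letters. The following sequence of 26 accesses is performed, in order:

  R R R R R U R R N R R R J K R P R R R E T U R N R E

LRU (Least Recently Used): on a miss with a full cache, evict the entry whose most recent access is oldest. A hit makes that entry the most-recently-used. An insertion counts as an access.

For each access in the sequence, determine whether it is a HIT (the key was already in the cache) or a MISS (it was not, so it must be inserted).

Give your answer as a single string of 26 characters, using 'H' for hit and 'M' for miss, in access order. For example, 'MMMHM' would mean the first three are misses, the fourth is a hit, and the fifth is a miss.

LRU simulation (capacity=2):
  1. access R: MISS. Cache (LRU->MRU): [R]
  2. access R: HIT. Cache (LRU->MRU): [R]
  3. access R: HIT. Cache (LRU->MRU): [R]
  4. access R: HIT. Cache (LRU->MRU): [R]
  5. access R: HIT. Cache (LRU->MRU): [R]
  6. access U: MISS. Cache (LRU->MRU): [R U]
  7. access R: HIT. Cache (LRU->MRU): [U R]
  8. access R: HIT. Cache (LRU->MRU): [U R]
  9. access N: MISS, evict U. Cache (LRU->MRU): [R N]
  10. access R: HIT. Cache (LRU->MRU): [N R]
  11. access R: HIT. Cache (LRU->MRU): [N R]
  12. access R: HIT. Cache (LRU->MRU): [N R]
  13. access J: MISS, evict N. Cache (LRU->MRU): [R J]
  14. access K: MISS, evict R. Cache (LRU->MRU): [J K]
  15. access R: MISS, evict J. Cache (LRU->MRU): [K R]
  16. access P: MISS, evict K. Cache (LRU->MRU): [R P]
  17. access R: HIT. Cache (LRU->MRU): [P R]
  18. access R: HIT. Cache (LRU->MRU): [P R]
  19. access R: HIT. Cache (LRU->MRU): [P R]
  20. access E: MISS, evict P. Cache (LRU->MRU): [R E]
  21. access T: MISS, evict R. Cache (LRU->MRU): [E T]
  22. access U: MISS, evict E. Cache (LRU->MRU): [T U]
  23. access R: MISS, evict T. Cache (LRU->MRU): [U R]
  24. access N: MISS, evict U. Cache (LRU->MRU): [R N]
  25. access R: HIT. Cache (LRU->MRU): [N R]
  26. access E: MISS, evict N. Cache (LRU->MRU): [R E]
Total: 13 hits, 13 misses, 11 evictions

Answer: MHHHHMHHMHHHMMMMHHHMMMMMHM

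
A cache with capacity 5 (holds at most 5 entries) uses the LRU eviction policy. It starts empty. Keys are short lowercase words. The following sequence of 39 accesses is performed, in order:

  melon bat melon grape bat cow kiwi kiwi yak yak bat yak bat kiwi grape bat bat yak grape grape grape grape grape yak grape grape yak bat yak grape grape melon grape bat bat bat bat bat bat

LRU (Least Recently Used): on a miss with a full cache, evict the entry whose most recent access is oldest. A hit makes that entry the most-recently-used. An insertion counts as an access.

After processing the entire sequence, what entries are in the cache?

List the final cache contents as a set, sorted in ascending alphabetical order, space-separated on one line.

LRU simulation (capacity=5):
  1. access melon: MISS. Cache (LRU->MRU): [melon]
  2. access bat: MISS. Cache (LRU->MRU): [melon bat]
  3. access melon: HIT. Cache (LRU->MRU): [bat melon]
  4. access grape: MISS. Cache (LRU->MRU): [bat melon grape]
  5. access bat: HIT. Cache (LRU->MRU): [melon grape bat]
  6. access cow: MISS. Cache (LRU->MRU): [melon grape bat cow]
  7. access kiwi: MISS. Cache (LRU->MRU): [melon grape bat cow kiwi]
  8. access kiwi: HIT. Cache (LRU->MRU): [melon grape bat cow kiwi]
  9. access yak: MISS, evict melon. Cache (LRU->MRU): [grape bat cow kiwi yak]
  10. access yak: HIT. Cache (LRU->MRU): [grape bat cow kiwi yak]
  11. access bat: HIT. Cache (LRU->MRU): [grape cow kiwi yak bat]
  12. access yak: HIT. Cache (LRU->MRU): [grape cow kiwi bat yak]
  13. access bat: HIT. Cache (LRU->MRU): [grape cow kiwi yak bat]
  14. access kiwi: HIT. Cache (LRU->MRU): [grape cow yak bat kiwi]
  15. access grape: HIT. Cache (LRU->MRU): [cow yak bat kiwi grape]
  16. access bat: HIT. Cache (LRU->MRU): [cow yak kiwi grape bat]
  17. access bat: HIT. Cache (LRU->MRU): [cow yak kiwi grape bat]
  18. access yak: HIT. Cache (LRU->MRU): [cow kiwi grape bat yak]
  19. access grape: HIT. Cache (LRU->MRU): [cow kiwi bat yak grape]
  20. access grape: HIT. Cache (LRU->MRU): [cow kiwi bat yak grape]
  21. access grape: HIT. Cache (LRU->MRU): [cow kiwi bat yak grape]
  22. access grape: HIT. Cache (LRU->MRU): [cow kiwi bat yak grape]
  23. access grape: HIT. Cache (LRU->MRU): [cow kiwi bat yak grape]
  24. access yak: HIT. Cache (LRU->MRU): [cow kiwi bat grape yak]
  25. access grape: HIT. Cache (LRU->MRU): [cow kiwi bat yak grape]
  26. access grape: HIT. Cache (LRU->MRU): [cow kiwi bat yak grape]
  27. access yak: HIT. Cache (LRU->MRU): [cow kiwi bat grape yak]
  28. access bat: HIT. Cache (LRU->MRU): [cow kiwi grape yak bat]
  29. access yak: HIT. Cache (LRU->MRU): [cow kiwi grape bat yak]
  30. access grape: HIT. Cache (LRU->MRU): [cow kiwi bat yak grape]
  31. access grape: HIT. Cache (LRU->MRU): [cow kiwi bat yak grape]
  32. access melon: MISS, evict cow. Cache (LRU->MRU): [kiwi bat yak grape melon]
  33. access grape: HIT. Cache (LRU->MRU): [kiwi bat yak melon grape]
  34. access bat: HIT. Cache (LRU->MRU): [kiwi yak melon grape bat]
  35. access bat: HIT. Cache (LRU->MRU): [kiwi yak melon grape bat]
  36. access bat: HIT. Cache (LRU->MRU): [kiwi yak melon grape bat]
  37. access bat: HIT. Cache (LRU->MRU): [kiwi yak melon grape bat]
  38. access bat: HIT. Cache (LRU->MRU): [kiwi yak melon grape bat]
  39. access bat: HIT. Cache (LRU->MRU): [kiwi yak melon grape bat]
Total: 32 hits, 7 misses, 2 evictions

Answer: bat grape kiwi melon yak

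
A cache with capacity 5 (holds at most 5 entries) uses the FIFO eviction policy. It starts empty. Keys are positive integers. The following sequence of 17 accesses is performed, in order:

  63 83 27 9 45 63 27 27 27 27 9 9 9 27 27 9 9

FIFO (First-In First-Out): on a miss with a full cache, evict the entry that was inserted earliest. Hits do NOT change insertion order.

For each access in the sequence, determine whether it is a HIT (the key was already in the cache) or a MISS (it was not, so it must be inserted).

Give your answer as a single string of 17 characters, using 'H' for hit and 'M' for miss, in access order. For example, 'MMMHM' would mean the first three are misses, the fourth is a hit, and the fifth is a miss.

FIFO simulation (capacity=5):
  1. access 63: MISS. Cache (old->new): [63]
  2. access 83: MISS. Cache (old->new): [63 83]
  3. access 27: MISS. Cache (old->new): [63 83 27]
  4. access 9: MISS. Cache (old->new): [63 83 27 9]
  5. access 45: MISS. Cache (old->new): [63 83 27 9 45]
  6. access 63: HIT. Cache (old->new): [63 83 27 9 45]
  7. access 27: HIT. Cache (old->new): [63 83 27 9 45]
  8. access 27: HIT. Cache (old->new): [63 83 27 9 45]
  9. access 27: HIT. Cache (old->new): [63 83 27 9 45]
  10. access 27: HIT. Cache (old->new): [63 83 27 9 45]
  11. access 9: HIT. Cache (old->new): [63 83 27 9 45]
  12. access 9: HIT. Cache (old->new): [63 83 27 9 45]
  13. access 9: HIT. Cache (old->new): [63 83 27 9 45]
  14. access 27: HIT. Cache (old->new): [63 83 27 9 45]
  15. access 27: HIT. Cache (old->new): [63 83 27 9 45]
  16. access 9: HIT. Cache (old->new): [63 83 27 9 45]
  17. access 9: HIT. Cache (old->new): [63 83 27 9 45]
Total: 12 hits, 5 misses, 0 evictions

Answer: MMMMMHHHHHHHHHHHH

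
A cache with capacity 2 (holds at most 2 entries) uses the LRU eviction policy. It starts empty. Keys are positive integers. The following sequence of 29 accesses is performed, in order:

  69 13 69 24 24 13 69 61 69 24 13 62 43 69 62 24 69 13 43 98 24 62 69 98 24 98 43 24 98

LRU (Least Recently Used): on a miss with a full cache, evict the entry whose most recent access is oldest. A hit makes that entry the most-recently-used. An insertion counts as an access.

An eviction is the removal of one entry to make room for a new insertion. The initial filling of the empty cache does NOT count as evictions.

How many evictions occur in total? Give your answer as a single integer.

Answer: 23

Derivation:
LRU simulation (capacity=2):
  1. access 69: MISS. Cache (LRU->MRU): [69]
  2. access 13: MISS. Cache (LRU->MRU): [69 13]
  3. access 69: HIT. Cache (LRU->MRU): [13 69]
  4. access 24: MISS, evict 13. Cache (LRU->MRU): [69 24]
  5. access 24: HIT. Cache (LRU->MRU): [69 24]
  6. access 13: MISS, evict 69. Cache (LRU->MRU): [24 13]
  7. access 69: MISS, evict 24. Cache (LRU->MRU): [13 69]
  8. access 61: MISS, evict 13. Cache (LRU->MRU): [69 61]
  9. access 69: HIT. Cache (LRU->MRU): [61 69]
  10. access 24: MISS, evict 61. Cache (LRU->MRU): [69 24]
  11. access 13: MISS, evict 69. Cache (LRU->MRU): [24 13]
  12. access 62: MISS, evict 24. Cache (LRU->MRU): [13 62]
  13. access 43: MISS, evict 13. Cache (LRU->MRU): [62 43]
  14. access 69: MISS, evict 62. Cache (LRU->MRU): [43 69]
  15. access 62: MISS, evict 43. Cache (LRU->MRU): [69 62]
  16. access 24: MISS, evict 69. Cache (LRU->MRU): [62 24]
  17. access 69: MISS, evict 62. Cache (LRU->MRU): [24 69]
  18. access 13: MISS, evict 24. Cache (LRU->MRU): [69 13]
  19. access 43: MISS, evict 69. Cache (LRU->MRU): [13 43]
  20. access 98: MISS, evict 13. Cache (LRU->MRU): [43 98]
  21. access 24: MISS, evict 43. Cache (LRU->MRU): [98 24]
  22. access 62: MISS, evict 98. Cache (LRU->MRU): [24 62]
  23. access 69: MISS, evict 24. Cache (LRU->MRU): [62 69]
  24. access 98: MISS, evict 62. Cache (LRU->MRU): [69 98]
  25. access 24: MISS, evict 69. Cache (LRU->MRU): [98 24]
  26. access 98: HIT. Cache (LRU->MRU): [24 98]
  27. access 43: MISS, evict 24. Cache (LRU->MRU): [98 43]
  28. access 24: MISS, evict 98. Cache (LRU->MRU): [43 24]
  29. access 98: MISS, evict 43. Cache (LRU->MRU): [24 98]
Total: 4 hits, 25 misses, 23 evictions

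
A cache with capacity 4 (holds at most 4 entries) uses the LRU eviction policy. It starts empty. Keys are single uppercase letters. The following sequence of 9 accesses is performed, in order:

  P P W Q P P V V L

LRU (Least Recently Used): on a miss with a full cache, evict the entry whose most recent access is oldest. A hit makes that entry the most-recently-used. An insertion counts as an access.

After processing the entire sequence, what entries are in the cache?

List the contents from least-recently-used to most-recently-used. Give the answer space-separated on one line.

Answer: Q P V L

Derivation:
LRU simulation (capacity=4):
  1. access P: MISS. Cache (LRU->MRU): [P]
  2. access P: HIT. Cache (LRU->MRU): [P]
  3. access W: MISS. Cache (LRU->MRU): [P W]
  4. access Q: MISS. Cache (LRU->MRU): [P W Q]
  5. access P: HIT. Cache (LRU->MRU): [W Q P]
  6. access P: HIT. Cache (LRU->MRU): [W Q P]
  7. access V: MISS. Cache (LRU->MRU): [W Q P V]
  8. access V: HIT. Cache (LRU->MRU): [W Q P V]
  9. access L: MISS, evict W. Cache (LRU->MRU): [Q P V L]
Total: 4 hits, 5 misses, 1 evictions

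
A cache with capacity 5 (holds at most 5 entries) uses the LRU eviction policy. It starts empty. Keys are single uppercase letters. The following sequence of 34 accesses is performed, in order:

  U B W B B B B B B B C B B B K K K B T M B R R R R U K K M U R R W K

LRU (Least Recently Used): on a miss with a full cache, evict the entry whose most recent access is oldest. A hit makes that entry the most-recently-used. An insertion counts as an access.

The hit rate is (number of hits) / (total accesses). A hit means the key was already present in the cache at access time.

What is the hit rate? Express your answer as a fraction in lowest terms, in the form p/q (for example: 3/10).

LRU simulation (capacity=5):
  1. access U: MISS. Cache (LRU->MRU): [U]
  2. access B: MISS. Cache (LRU->MRU): [U B]
  3. access W: MISS. Cache (LRU->MRU): [U B W]
  4. access B: HIT. Cache (LRU->MRU): [U W B]
  5. access B: HIT. Cache (LRU->MRU): [U W B]
  6. access B: HIT. Cache (LRU->MRU): [U W B]
  7. access B: HIT. Cache (LRU->MRU): [U W B]
  8. access B: HIT. Cache (LRU->MRU): [U W B]
  9. access B: HIT. Cache (LRU->MRU): [U W B]
  10. access B: HIT. Cache (LRU->MRU): [U W B]
  11. access C: MISS. Cache (LRU->MRU): [U W B C]
  12. access B: HIT. Cache (LRU->MRU): [U W C B]
  13. access B: HIT. Cache (LRU->MRU): [U W C B]
  14. access B: HIT. Cache (LRU->MRU): [U W C B]
  15. access K: MISS. Cache (LRU->MRU): [U W C B K]
  16. access K: HIT. Cache (LRU->MRU): [U W C B K]
  17. access K: HIT. Cache (LRU->MRU): [U W C B K]
  18. access B: HIT. Cache (LRU->MRU): [U W C K B]
  19. access T: MISS, evict U. Cache (LRU->MRU): [W C K B T]
  20. access M: MISS, evict W. Cache (LRU->MRU): [C K B T M]
  21. access B: HIT. Cache (LRU->MRU): [C K T M B]
  22. access R: MISS, evict C. Cache (LRU->MRU): [K T M B R]
  23. access R: HIT. Cache (LRU->MRU): [K T M B R]
  24. access R: HIT. Cache (LRU->MRU): [K T M B R]
  25. access R: HIT. Cache (LRU->MRU): [K T M B R]
  26. access U: MISS, evict K. Cache (LRU->MRU): [T M B R U]
  27. access K: MISS, evict T. Cache (LRU->MRU): [M B R U K]
  28. access K: HIT. Cache (LRU->MRU): [M B R U K]
  29. access M: HIT. Cache (LRU->MRU): [B R U K M]
  30. access U: HIT. Cache (LRU->MRU): [B R K M U]
  31. access R: HIT. Cache (LRU->MRU): [B K M U R]
  32. access R: HIT. Cache (LRU->MRU): [B K M U R]
  33. access W: MISS, evict B. Cache (LRU->MRU): [K M U R W]
  34. access K: HIT. Cache (LRU->MRU): [M U R W K]
Total: 23 hits, 11 misses, 6 evictions

Hit rate = 23/34

Answer: 23/34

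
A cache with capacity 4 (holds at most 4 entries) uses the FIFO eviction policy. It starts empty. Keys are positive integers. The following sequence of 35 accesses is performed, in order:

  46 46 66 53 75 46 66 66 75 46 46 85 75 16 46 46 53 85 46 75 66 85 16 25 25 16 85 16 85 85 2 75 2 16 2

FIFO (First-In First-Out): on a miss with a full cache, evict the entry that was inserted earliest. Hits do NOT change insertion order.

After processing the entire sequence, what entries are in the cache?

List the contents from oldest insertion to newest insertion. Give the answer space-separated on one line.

FIFO simulation (capacity=4):
  1. access 46: MISS. Cache (old->new): [46]
  2. access 46: HIT. Cache (old->new): [46]
  3. access 66: MISS. Cache (old->new): [46 66]
  4. access 53: MISS. Cache (old->new): [46 66 53]
  5. access 75: MISS. Cache (old->new): [46 66 53 75]
  6. access 46: HIT. Cache (old->new): [46 66 53 75]
  7. access 66: HIT. Cache (old->new): [46 66 53 75]
  8. access 66: HIT. Cache (old->new): [46 66 53 75]
  9. access 75: HIT. Cache (old->new): [46 66 53 75]
  10. access 46: HIT. Cache (old->new): [46 66 53 75]
  11. access 46: HIT. Cache (old->new): [46 66 53 75]
  12. access 85: MISS, evict 46. Cache (old->new): [66 53 75 85]
  13. access 75: HIT. Cache (old->new): [66 53 75 85]
  14. access 16: MISS, evict 66. Cache (old->new): [53 75 85 16]
  15. access 46: MISS, evict 53. Cache (old->new): [75 85 16 46]
  16. access 46: HIT. Cache (old->new): [75 85 16 46]
  17. access 53: MISS, evict 75. Cache (old->new): [85 16 46 53]
  18. access 85: HIT. Cache (old->new): [85 16 46 53]
  19. access 46: HIT. Cache (old->new): [85 16 46 53]
  20. access 75: MISS, evict 85. Cache (old->new): [16 46 53 75]
  21. access 66: MISS, evict 16. Cache (old->new): [46 53 75 66]
  22. access 85: MISS, evict 46. Cache (old->new): [53 75 66 85]
  23. access 16: MISS, evict 53. Cache (old->new): [75 66 85 16]
  24. access 25: MISS, evict 75. Cache (old->new): [66 85 16 25]
  25. access 25: HIT. Cache (old->new): [66 85 16 25]
  26. access 16: HIT. Cache (old->new): [66 85 16 25]
  27. access 85: HIT. Cache (old->new): [66 85 16 25]
  28. access 16: HIT. Cache (old->new): [66 85 16 25]
  29. access 85: HIT. Cache (old->new): [66 85 16 25]
  30. access 85: HIT. Cache (old->new): [66 85 16 25]
  31. access 2: MISS, evict 66. Cache (old->new): [85 16 25 2]
  32. access 75: MISS, evict 85. Cache (old->new): [16 25 2 75]
  33. access 2: HIT. Cache (old->new): [16 25 2 75]
  34. access 16: HIT. Cache (old->new): [16 25 2 75]
  35. access 2: HIT. Cache (old->new): [16 25 2 75]
Total: 20 hits, 15 misses, 11 evictions

Answer: 16 25 2 75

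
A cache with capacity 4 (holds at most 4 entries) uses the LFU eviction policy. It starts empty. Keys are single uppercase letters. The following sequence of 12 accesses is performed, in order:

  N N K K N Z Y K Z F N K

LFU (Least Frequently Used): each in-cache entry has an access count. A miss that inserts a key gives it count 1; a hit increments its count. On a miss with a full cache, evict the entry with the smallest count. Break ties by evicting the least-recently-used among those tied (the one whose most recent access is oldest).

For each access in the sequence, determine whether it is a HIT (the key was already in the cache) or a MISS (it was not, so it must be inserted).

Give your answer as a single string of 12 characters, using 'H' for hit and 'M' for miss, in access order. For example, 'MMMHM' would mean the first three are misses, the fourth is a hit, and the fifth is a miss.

Answer: MHMHHMMHHMHH

Derivation:
LFU simulation (capacity=4):
  1. access N: MISS. Cache: [N(c=1)]
  2. access N: HIT, count now 2. Cache: [N(c=2)]
  3. access K: MISS. Cache: [K(c=1) N(c=2)]
  4. access K: HIT, count now 2. Cache: [N(c=2) K(c=2)]
  5. access N: HIT, count now 3. Cache: [K(c=2) N(c=3)]
  6. access Z: MISS. Cache: [Z(c=1) K(c=2) N(c=3)]
  7. access Y: MISS. Cache: [Z(c=1) Y(c=1) K(c=2) N(c=3)]
  8. access K: HIT, count now 3. Cache: [Z(c=1) Y(c=1) N(c=3) K(c=3)]
  9. access Z: HIT, count now 2. Cache: [Y(c=1) Z(c=2) N(c=3) K(c=3)]
  10. access F: MISS, evict Y(c=1). Cache: [F(c=1) Z(c=2) N(c=3) K(c=3)]
  11. access N: HIT, count now 4. Cache: [F(c=1) Z(c=2) K(c=3) N(c=4)]
  12. access K: HIT, count now 4. Cache: [F(c=1) Z(c=2) N(c=4) K(c=4)]
Total: 7 hits, 5 misses, 1 evictions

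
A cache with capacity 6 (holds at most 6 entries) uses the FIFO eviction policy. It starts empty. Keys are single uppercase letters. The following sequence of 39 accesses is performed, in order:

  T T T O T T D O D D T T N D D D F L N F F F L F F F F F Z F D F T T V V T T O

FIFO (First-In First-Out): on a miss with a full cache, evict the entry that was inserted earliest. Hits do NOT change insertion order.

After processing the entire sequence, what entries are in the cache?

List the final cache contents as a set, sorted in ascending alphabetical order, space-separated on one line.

Answer: F L O T V Z

Derivation:
FIFO simulation (capacity=6):
  1. access T: MISS. Cache (old->new): [T]
  2. access T: HIT. Cache (old->new): [T]
  3. access T: HIT. Cache (old->new): [T]
  4. access O: MISS. Cache (old->new): [T O]
  5. access T: HIT. Cache (old->new): [T O]
  6. access T: HIT. Cache (old->new): [T O]
  7. access D: MISS. Cache (old->new): [T O D]
  8. access O: HIT. Cache (old->new): [T O D]
  9. access D: HIT. Cache (old->new): [T O D]
  10. access D: HIT. Cache (old->new): [T O D]
  11. access T: HIT. Cache (old->new): [T O D]
  12. access T: HIT. Cache (old->new): [T O D]
  13. access N: MISS. Cache (old->new): [T O D N]
  14. access D: HIT. Cache (old->new): [T O D N]
  15. access D: HIT. Cache (old->new): [T O D N]
  16. access D: HIT. Cache (old->new): [T O D N]
  17. access F: MISS. Cache (old->new): [T O D N F]
  18. access L: MISS. Cache (old->new): [T O D N F L]
  19. access N: HIT. Cache (old->new): [T O D N F L]
  20. access F: HIT. Cache (old->new): [T O D N F L]
  21. access F: HIT. Cache (old->new): [T O D N F L]
  22. access F: HIT. Cache (old->new): [T O D N F L]
  23. access L: HIT. Cache (old->new): [T O D N F L]
  24. access F: HIT. Cache (old->new): [T O D N F L]
  25. access F: HIT. Cache (old->new): [T O D N F L]
  26. access F: HIT. Cache (old->new): [T O D N F L]
  27. access F: HIT. Cache (old->new): [T O D N F L]
  28. access F: HIT. Cache (old->new): [T O D N F L]
  29. access Z: MISS, evict T. Cache (old->new): [O D N F L Z]
  30. access F: HIT. Cache (old->new): [O D N F L Z]
  31. access D: HIT. Cache (old->new): [O D N F L Z]
  32. access F: HIT. Cache (old->new): [O D N F L Z]
  33. access T: MISS, evict O. Cache (old->new): [D N F L Z T]
  34. access T: HIT. Cache (old->new): [D N F L Z T]
  35. access V: MISS, evict D. Cache (old->new): [N F L Z T V]
  36. access V: HIT. Cache (old->new): [N F L Z T V]
  37. access T: HIT. Cache (old->new): [N F L Z T V]
  38. access T: HIT. Cache (old->new): [N F L Z T V]
  39. access O: MISS, evict N. Cache (old->new): [F L Z T V O]
Total: 29 hits, 10 misses, 4 evictions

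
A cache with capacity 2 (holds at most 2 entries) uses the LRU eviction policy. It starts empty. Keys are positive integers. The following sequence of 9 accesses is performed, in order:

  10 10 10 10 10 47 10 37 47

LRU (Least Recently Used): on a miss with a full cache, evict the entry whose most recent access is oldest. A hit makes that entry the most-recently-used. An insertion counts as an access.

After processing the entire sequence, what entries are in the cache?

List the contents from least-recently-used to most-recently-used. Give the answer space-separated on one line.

LRU simulation (capacity=2):
  1. access 10: MISS. Cache (LRU->MRU): [10]
  2. access 10: HIT. Cache (LRU->MRU): [10]
  3. access 10: HIT. Cache (LRU->MRU): [10]
  4. access 10: HIT. Cache (LRU->MRU): [10]
  5. access 10: HIT. Cache (LRU->MRU): [10]
  6. access 47: MISS. Cache (LRU->MRU): [10 47]
  7. access 10: HIT. Cache (LRU->MRU): [47 10]
  8. access 37: MISS, evict 47. Cache (LRU->MRU): [10 37]
  9. access 47: MISS, evict 10. Cache (LRU->MRU): [37 47]
Total: 5 hits, 4 misses, 2 evictions

Answer: 37 47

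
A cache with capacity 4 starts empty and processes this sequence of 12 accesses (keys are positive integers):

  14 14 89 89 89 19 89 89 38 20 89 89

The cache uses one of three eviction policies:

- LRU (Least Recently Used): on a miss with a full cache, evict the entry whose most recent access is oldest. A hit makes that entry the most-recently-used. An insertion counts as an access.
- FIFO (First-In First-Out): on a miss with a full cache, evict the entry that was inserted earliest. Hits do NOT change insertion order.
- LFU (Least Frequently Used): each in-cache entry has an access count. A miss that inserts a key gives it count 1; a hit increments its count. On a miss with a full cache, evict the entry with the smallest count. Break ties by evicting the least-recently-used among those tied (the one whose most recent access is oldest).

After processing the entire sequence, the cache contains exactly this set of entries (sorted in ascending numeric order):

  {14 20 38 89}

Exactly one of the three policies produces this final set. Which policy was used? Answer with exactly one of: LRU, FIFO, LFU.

Answer: LFU

Derivation:
Simulating under each policy and comparing final sets:
  LRU: final set = {19 20 38 89} -> differs
  FIFO: final set = {19 20 38 89} -> differs
  LFU: final set = {14 20 38 89} -> MATCHES target
Only LFU produces the target set.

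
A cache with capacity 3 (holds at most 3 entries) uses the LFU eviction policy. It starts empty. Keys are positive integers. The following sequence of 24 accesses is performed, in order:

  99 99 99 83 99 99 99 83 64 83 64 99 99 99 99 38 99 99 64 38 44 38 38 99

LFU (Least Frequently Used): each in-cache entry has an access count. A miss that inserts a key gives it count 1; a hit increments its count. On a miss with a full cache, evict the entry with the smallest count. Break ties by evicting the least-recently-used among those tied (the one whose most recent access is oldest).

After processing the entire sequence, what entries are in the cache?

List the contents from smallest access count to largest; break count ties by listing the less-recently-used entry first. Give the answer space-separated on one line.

LFU simulation (capacity=3):
  1. access 99: MISS. Cache: [99(c=1)]
  2. access 99: HIT, count now 2. Cache: [99(c=2)]
  3. access 99: HIT, count now 3. Cache: [99(c=3)]
  4. access 83: MISS. Cache: [83(c=1) 99(c=3)]
  5. access 99: HIT, count now 4. Cache: [83(c=1) 99(c=4)]
  6. access 99: HIT, count now 5. Cache: [83(c=1) 99(c=5)]
  7. access 99: HIT, count now 6. Cache: [83(c=1) 99(c=6)]
  8. access 83: HIT, count now 2. Cache: [83(c=2) 99(c=6)]
  9. access 64: MISS. Cache: [64(c=1) 83(c=2) 99(c=6)]
  10. access 83: HIT, count now 3. Cache: [64(c=1) 83(c=3) 99(c=6)]
  11. access 64: HIT, count now 2. Cache: [64(c=2) 83(c=3) 99(c=6)]
  12. access 99: HIT, count now 7. Cache: [64(c=2) 83(c=3) 99(c=7)]
  13. access 99: HIT, count now 8. Cache: [64(c=2) 83(c=3) 99(c=8)]
  14. access 99: HIT, count now 9. Cache: [64(c=2) 83(c=3) 99(c=9)]
  15. access 99: HIT, count now 10. Cache: [64(c=2) 83(c=3) 99(c=10)]
  16. access 38: MISS, evict 64(c=2). Cache: [38(c=1) 83(c=3) 99(c=10)]
  17. access 99: HIT, count now 11. Cache: [38(c=1) 83(c=3) 99(c=11)]
  18. access 99: HIT, count now 12. Cache: [38(c=1) 83(c=3) 99(c=12)]
  19. access 64: MISS, evict 38(c=1). Cache: [64(c=1) 83(c=3) 99(c=12)]
  20. access 38: MISS, evict 64(c=1). Cache: [38(c=1) 83(c=3) 99(c=12)]
  21. access 44: MISS, evict 38(c=1). Cache: [44(c=1) 83(c=3) 99(c=12)]
  22. access 38: MISS, evict 44(c=1). Cache: [38(c=1) 83(c=3) 99(c=12)]
  23. access 38: HIT, count now 2. Cache: [38(c=2) 83(c=3) 99(c=12)]
  24. access 99: HIT, count now 13. Cache: [38(c=2) 83(c=3) 99(c=13)]
Total: 16 hits, 8 misses, 5 evictions

Answer: 38 83 99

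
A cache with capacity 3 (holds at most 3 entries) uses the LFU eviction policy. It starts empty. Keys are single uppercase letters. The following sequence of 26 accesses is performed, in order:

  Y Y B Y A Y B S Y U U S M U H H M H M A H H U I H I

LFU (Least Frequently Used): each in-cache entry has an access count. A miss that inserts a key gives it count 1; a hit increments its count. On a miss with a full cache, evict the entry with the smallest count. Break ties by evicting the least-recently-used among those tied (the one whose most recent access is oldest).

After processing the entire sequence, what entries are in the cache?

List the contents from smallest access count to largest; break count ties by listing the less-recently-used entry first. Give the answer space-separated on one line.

Answer: I U Y

Derivation:
LFU simulation (capacity=3):
  1. access Y: MISS. Cache: [Y(c=1)]
  2. access Y: HIT, count now 2. Cache: [Y(c=2)]
  3. access B: MISS. Cache: [B(c=1) Y(c=2)]
  4. access Y: HIT, count now 3. Cache: [B(c=1) Y(c=3)]
  5. access A: MISS. Cache: [B(c=1) A(c=1) Y(c=3)]
  6. access Y: HIT, count now 4. Cache: [B(c=1) A(c=1) Y(c=4)]
  7. access B: HIT, count now 2. Cache: [A(c=1) B(c=2) Y(c=4)]
  8. access S: MISS, evict A(c=1). Cache: [S(c=1) B(c=2) Y(c=4)]
  9. access Y: HIT, count now 5. Cache: [S(c=1) B(c=2) Y(c=5)]
  10. access U: MISS, evict S(c=1). Cache: [U(c=1) B(c=2) Y(c=5)]
  11. access U: HIT, count now 2. Cache: [B(c=2) U(c=2) Y(c=5)]
  12. access S: MISS, evict B(c=2). Cache: [S(c=1) U(c=2) Y(c=5)]
  13. access M: MISS, evict S(c=1). Cache: [M(c=1) U(c=2) Y(c=5)]
  14. access U: HIT, count now 3. Cache: [M(c=1) U(c=3) Y(c=5)]
  15. access H: MISS, evict M(c=1). Cache: [H(c=1) U(c=3) Y(c=5)]
  16. access H: HIT, count now 2. Cache: [H(c=2) U(c=3) Y(c=5)]
  17. access M: MISS, evict H(c=2). Cache: [M(c=1) U(c=3) Y(c=5)]
  18. access H: MISS, evict M(c=1). Cache: [H(c=1) U(c=3) Y(c=5)]
  19. access M: MISS, evict H(c=1). Cache: [M(c=1) U(c=3) Y(c=5)]
  20. access A: MISS, evict M(c=1). Cache: [A(c=1) U(c=3) Y(c=5)]
  21. access H: MISS, evict A(c=1). Cache: [H(c=1) U(c=3) Y(c=5)]
  22. access H: HIT, count now 2. Cache: [H(c=2) U(c=3) Y(c=5)]
  23. access U: HIT, count now 4. Cache: [H(c=2) U(c=4) Y(c=5)]
  24. access I: MISS, evict H(c=2). Cache: [I(c=1) U(c=4) Y(c=5)]
  25. access H: MISS, evict I(c=1). Cache: [H(c=1) U(c=4) Y(c=5)]
  26. access I: MISS, evict H(c=1). Cache: [I(c=1) U(c=4) Y(c=5)]
Total: 10 hits, 16 misses, 13 evictions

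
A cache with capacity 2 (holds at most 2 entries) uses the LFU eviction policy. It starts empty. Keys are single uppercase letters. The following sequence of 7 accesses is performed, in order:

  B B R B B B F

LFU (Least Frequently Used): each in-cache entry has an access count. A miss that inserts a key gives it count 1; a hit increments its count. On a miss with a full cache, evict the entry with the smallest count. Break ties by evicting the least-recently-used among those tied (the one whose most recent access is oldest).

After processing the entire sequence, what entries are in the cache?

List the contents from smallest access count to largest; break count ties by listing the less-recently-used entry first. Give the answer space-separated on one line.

LFU simulation (capacity=2):
  1. access B: MISS. Cache: [B(c=1)]
  2. access B: HIT, count now 2. Cache: [B(c=2)]
  3. access R: MISS. Cache: [R(c=1) B(c=2)]
  4. access B: HIT, count now 3. Cache: [R(c=1) B(c=3)]
  5. access B: HIT, count now 4. Cache: [R(c=1) B(c=4)]
  6. access B: HIT, count now 5. Cache: [R(c=1) B(c=5)]
  7. access F: MISS, evict R(c=1). Cache: [F(c=1) B(c=5)]
Total: 4 hits, 3 misses, 1 evictions

Answer: F B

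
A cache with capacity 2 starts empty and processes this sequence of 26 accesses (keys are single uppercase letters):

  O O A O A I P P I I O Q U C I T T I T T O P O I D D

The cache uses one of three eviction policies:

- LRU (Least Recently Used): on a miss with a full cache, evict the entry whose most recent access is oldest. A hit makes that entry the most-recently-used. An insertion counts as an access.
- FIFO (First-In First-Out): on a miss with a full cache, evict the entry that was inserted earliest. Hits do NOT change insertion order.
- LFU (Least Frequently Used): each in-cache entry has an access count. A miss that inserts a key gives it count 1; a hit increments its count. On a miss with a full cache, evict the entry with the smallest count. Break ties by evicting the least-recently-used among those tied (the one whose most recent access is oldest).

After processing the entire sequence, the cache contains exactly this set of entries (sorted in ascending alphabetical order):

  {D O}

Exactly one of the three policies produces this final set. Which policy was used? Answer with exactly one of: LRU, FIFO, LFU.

Simulating under each policy and comparing final sets:
  LRU: final set = {D I} -> differs
  FIFO: final set = {D I} -> differs
  LFU: final set = {D O} -> MATCHES target
Only LFU produces the target set.

Answer: LFU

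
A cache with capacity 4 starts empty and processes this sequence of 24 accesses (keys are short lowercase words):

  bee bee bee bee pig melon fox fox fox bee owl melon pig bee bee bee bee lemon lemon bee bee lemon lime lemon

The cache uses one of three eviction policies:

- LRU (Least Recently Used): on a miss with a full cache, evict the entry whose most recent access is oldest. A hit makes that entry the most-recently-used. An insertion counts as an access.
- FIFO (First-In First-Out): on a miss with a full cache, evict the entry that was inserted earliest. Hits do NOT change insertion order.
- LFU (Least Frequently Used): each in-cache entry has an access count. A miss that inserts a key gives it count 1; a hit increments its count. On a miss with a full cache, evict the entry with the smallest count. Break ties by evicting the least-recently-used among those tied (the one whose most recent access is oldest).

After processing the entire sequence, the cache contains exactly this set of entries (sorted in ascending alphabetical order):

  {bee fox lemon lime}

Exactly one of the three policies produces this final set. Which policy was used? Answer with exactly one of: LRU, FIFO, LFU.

Answer: LFU

Derivation:
Simulating under each policy and comparing final sets:
  LRU: final set = {bee lemon lime pig} -> differs
  FIFO: final set = {bee lemon lime owl} -> differs
  LFU: final set = {bee fox lemon lime} -> MATCHES target
Only LFU produces the target set.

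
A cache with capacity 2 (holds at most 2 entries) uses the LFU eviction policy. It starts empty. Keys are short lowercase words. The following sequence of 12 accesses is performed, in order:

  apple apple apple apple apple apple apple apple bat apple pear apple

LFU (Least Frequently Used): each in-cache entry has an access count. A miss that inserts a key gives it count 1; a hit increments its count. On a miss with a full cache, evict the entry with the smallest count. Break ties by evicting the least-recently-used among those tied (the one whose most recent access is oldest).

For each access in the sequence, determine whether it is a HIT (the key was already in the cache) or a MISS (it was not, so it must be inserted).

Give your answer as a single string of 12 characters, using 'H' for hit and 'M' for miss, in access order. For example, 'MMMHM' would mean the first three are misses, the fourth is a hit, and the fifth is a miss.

LFU simulation (capacity=2):
  1. access apple: MISS. Cache: [apple(c=1)]
  2. access apple: HIT, count now 2. Cache: [apple(c=2)]
  3. access apple: HIT, count now 3. Cache: [apple(c=3)]
  4. access apple: HIT, count now 4. Cache: [apple(c=4)]
  5. access apple: HIT, count now 5. Cache: [apple(c=5)]
  6. access apple: HIT, count now 6. Cache: [apple(c=6)]
  7. access apple: HIT, count now 7. Cache: [apple(c=7)]
  8. access apple: HIT, count now 8. Cache: [apple(c=8)]
  9. access bat: MISS. Cache: [bat(c=1) apple(c=8)]
  10. access apple: HIT, count now 9. Cache: [bat(c=1) apple(c=9)]
  11. access pear: MISS, evict bat(c=1). Cache: [pear(c=1) apple(c=9)]
  12. access apple: HIT, count now 10. Cache: [pear(c=1) apple(c=10)]
Total: 9 hits, 3 misses, 1 evictions

Answer: MHHHHHHHMHMH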